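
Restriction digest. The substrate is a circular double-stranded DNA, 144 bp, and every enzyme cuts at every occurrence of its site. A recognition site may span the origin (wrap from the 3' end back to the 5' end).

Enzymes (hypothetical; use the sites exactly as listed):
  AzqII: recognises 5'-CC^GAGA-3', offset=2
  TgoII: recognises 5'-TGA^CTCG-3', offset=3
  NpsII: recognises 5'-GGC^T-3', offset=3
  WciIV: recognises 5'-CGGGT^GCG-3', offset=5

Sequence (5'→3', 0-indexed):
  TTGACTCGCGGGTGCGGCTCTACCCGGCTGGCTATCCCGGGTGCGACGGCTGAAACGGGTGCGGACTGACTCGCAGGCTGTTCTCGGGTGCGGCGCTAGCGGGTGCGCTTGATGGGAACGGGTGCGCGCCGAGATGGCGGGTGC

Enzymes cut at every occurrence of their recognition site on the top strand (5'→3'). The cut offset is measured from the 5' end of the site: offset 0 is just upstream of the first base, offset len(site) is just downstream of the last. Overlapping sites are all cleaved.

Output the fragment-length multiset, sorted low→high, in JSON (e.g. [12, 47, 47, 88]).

[4,5,7,8,9,9,9,10,10,10,11,15,18,19]

Scan for sites:
  AzqII (CCGAGA, off=2): starts [128] → cuts [130]
  TgoII (TGACTCG, off=3): starts [1, 66] → cuts [4, 69]
  NpsII (GGCT, off=3): starts [15, 25, 29, 47, 75] → cuts [18, 28, 32, 50, 78]
  WciIV (CGGGTGCG, off=5): starts [8, 37, 55, 84, 99, 118] → cuts [13, 42, 60, 89, 104, 123]

All cut coordinates (distinct, sorted): [4, 13, 18, 28, 32, 42, 50, 60, 69, 78, 89, 104, 123, 130]

Fragments:
  4→13: 9 bp
  13→18: 5 bp
  18→28: 10 bp
  28→32: 4 bp
  32→42: 10 bp
  42→50: 8 bp
  50→60: 10 bp
  60→69: 9 bp
  69→78: 9 bp
  78→89: 11 bp
  89→104: 15 bp
  104→123: 19 bp
  123→130: 7 bp
  130→4 (wrap): 144-130+4 = 18 bp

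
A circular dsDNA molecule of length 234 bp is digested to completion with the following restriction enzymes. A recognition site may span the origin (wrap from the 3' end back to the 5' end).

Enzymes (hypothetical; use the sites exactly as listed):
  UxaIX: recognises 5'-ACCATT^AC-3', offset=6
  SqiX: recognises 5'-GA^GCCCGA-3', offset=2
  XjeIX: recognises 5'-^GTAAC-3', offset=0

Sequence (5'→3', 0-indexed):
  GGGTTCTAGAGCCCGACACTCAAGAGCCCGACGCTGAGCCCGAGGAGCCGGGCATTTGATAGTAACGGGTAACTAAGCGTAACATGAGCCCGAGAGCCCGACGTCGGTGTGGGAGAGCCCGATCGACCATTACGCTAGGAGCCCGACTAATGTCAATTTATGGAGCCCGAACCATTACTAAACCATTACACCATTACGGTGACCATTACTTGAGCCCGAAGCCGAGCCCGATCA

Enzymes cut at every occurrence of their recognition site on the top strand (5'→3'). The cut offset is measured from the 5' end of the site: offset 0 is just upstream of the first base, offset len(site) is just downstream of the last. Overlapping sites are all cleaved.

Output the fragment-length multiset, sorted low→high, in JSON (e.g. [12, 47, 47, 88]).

[6,7,8,8,9,9,10,11,12,12,12,12,15,15,19,21,24,24]

Per-enzyme occurrences:
  UxaIX (ACCATTAC, off=6): starts [125, 170, 181, 189, 201] → cuts [131, 176, 187, 195, 207]
  SqiX (GAGCCCGA, off=2): starts [8, 23, 35, 85, 93, 114, 138, 162, 211, 223] → cuts [10, 25, 37, 87, 95, 116, 140, 164, 213, 225]
  XjeIX (GTAAC, off=0): starts [61, 68, 78] → cuts [61, 68, 78]

Pooled cuts: [10, 25, 37, 61, 68, 78, 87, 95, 116, 131, 140, 164, 176, 187, 195, 207, 213, 225]

Fragments:
  10→25: 15 bp
  25→37: 12 bp
  37→61: 24 bp
  61→68: 7 bp
  68→78: 10 bp
  78→87: 9 bp
  87→95: 8 bp
  95→116: 21 bp
  116→131: 15 bp
  131→140: 9 bp
  140→164: 24 bp
  164→176: 12 bp
  176→187: 11 bp
  187→195: 8 bp
  195→207: 12 bp
  207→213: 6 bp
  213→225: 12 bp
  225→10 (wrap): 234-225+10 = 19 bp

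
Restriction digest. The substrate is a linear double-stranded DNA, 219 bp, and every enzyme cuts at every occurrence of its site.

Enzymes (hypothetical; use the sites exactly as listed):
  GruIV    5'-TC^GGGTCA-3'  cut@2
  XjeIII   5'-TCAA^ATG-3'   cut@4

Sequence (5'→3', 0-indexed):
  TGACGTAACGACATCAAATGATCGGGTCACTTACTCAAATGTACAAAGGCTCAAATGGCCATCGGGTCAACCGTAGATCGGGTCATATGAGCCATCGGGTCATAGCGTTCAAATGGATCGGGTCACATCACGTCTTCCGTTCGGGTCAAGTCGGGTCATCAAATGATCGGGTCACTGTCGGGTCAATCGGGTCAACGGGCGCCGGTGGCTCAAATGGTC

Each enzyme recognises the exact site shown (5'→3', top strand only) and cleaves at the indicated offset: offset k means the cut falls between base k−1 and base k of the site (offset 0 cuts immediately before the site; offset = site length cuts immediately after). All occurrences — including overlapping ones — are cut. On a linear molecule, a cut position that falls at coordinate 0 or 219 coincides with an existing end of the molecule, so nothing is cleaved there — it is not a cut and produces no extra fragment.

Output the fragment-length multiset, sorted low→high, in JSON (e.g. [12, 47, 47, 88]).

[6,6,6,7,9,9,10,10,11,15,16,16,16,17,17,23,25]

Site scan:
  GruIV (TCGGGTCA, off=2): starts [21, 61, 77, 94, 117, 140, 150, 166, 177, 186] → cuts [23, 63, 79, 96, 119, 142, 152, 168, 179, 188]
  XjeIII (TCAAATG, off=4): starts [13, 34, 50, 108, 158, 209] → cuts [17, 38, 54, 112, 162, 213]

Pooled cuts: [17, 23, 38, 54, 63, 79, 96, 112, 119, 142, 152, 162, 168, 179, 188, 213]

Fragment lengths:
  [0,17): 17 bp
  [17,23): 6 bp
  [23,38): 15 bp
  [38,54): 16 bp
  [54,63): 9 bp
  [63,79): 16 bp
  [79,96): 17 bp
  [96,112): 16 bp
  [112,119): 7 bp
  [119,142): 23 bp
  [142,152): 10 bp
  [152,162): 10 bp
  [162,168): 6 bp
  [168,179): 11 bp
  [179,188): 9 bp
  [188,213): 25 bp
  [213,219): 6 bp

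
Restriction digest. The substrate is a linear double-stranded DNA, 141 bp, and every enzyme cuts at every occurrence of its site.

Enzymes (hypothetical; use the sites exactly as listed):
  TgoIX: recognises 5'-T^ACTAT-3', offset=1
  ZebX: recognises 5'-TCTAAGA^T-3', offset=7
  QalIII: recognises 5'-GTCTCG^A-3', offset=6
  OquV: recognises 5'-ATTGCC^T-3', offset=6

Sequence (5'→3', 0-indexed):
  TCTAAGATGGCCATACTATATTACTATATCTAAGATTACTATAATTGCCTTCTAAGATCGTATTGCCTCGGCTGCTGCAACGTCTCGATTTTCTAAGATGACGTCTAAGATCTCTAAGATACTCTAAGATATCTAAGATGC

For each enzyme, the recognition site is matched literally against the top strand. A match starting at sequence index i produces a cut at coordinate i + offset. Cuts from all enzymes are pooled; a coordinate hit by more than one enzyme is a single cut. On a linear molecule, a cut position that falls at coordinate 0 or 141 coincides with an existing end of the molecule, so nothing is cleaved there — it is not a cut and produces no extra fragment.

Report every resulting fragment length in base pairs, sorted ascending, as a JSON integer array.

Site scan:
  TgoIX (TACTAT, off=1): starts [13, 21, 36] → cuts [14, 22, 37]
  ZebX (TCTAAGAT, off=7): starts [0, 28, 50, 91, 103, 112, 122, 131] → cuts [7, 35, 57, 98, 110, 119, 129, 138]
  QalIII (GTCTCGA, off=6): starts [81] → cuts [87]
  OquV (ATTGCCT, off=6): starts [43, 61] → cuts [49, 67]

All cut coordinates (distinct, sorted): [7, 14, 22, 35, 37, 49, 57, 67, 87, 98, 110, 119, 129, 138]

Fragments:
  [0,7): 7 bp
  [7,14): 7 bp
  [14,22): 8 bp
  [22,35): 13 bp
  [35,37): 2 bp
  [37,49): 12 bp
  [49,57): 8 bp
  [57,67): 10 bp
  [67,87): 20 bp
  [87,98): 11 bp
  [98,110): 12 bp
  [110,119): 9 bp
  [119,129): 10 bp
  [129,138): 9 bp
  [138,141): 3 bp

[2,3,7,7,8,8,9,9,10,10,11,12,12,13,20]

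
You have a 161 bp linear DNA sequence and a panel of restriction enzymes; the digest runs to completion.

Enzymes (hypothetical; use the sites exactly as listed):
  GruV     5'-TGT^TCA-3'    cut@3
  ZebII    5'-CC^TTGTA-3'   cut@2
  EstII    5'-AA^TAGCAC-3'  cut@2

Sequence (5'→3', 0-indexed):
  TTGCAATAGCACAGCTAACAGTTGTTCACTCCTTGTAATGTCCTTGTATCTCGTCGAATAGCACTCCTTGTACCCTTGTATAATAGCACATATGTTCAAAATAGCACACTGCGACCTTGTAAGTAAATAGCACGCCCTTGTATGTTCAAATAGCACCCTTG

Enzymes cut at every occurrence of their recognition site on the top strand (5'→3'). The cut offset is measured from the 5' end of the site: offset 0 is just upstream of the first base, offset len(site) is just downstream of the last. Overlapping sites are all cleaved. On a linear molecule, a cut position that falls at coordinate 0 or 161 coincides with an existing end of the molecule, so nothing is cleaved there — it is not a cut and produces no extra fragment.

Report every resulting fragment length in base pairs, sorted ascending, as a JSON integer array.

[5,6,6,7,8,8,8,9,10,11,11,11,12,15,15,19]

Site scan:
  GruV (TGTTCA, off=3): starts [22, 92, 142] → cuts [25, 95, 145]
  ZebII (CCTTGTA, off=2): starts [30, 41, 65, 73, 114, 135] → cuts [32, 43, 67, 75, 116, 137]
  EstII (AATAGCAC, off=2): starts [4, 56, 81, 99, 125, 148] → cuts [6, 58, 83, 101, 127, 150]

Pooled cuts: [6, 25, 32, 43, 58, 67, 75, 83, 95, 101, 116, 127, 137, 145, 150]

Fragment lengths:
  [0,6): 6 bp
  [6,25): 19 bp
  [25,32): 7 bp
  [32,43): 11 bp
  [43,58): 15 bp
  [58,67): 9 bp
  [67,75): 8 bp
  [75,83): 8 bp
  [83,95): 12 bp
  [95,101): 6 bp
  [101,116): 15 bp
  [116,127): 11 bp
  [127,137): 10 bp
  [137,145): 8 bp
  [145,150): 5 bp
  [150,161): 11 bp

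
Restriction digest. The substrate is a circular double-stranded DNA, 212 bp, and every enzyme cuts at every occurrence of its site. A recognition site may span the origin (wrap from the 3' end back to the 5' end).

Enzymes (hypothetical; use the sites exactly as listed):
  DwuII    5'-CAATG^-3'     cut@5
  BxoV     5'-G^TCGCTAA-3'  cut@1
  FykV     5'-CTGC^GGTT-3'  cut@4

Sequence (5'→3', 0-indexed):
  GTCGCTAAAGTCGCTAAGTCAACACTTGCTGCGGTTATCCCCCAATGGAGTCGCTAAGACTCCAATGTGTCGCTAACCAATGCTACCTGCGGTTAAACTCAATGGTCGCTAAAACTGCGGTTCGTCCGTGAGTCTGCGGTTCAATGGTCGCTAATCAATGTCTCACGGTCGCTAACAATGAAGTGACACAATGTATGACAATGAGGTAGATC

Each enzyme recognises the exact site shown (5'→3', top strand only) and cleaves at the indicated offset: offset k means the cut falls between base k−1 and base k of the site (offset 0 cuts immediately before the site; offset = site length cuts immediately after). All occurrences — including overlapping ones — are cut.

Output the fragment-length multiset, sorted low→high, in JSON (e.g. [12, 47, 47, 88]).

[1,1,2,3,8,8,9,9,10,10,12,13,13,13,13,14,15,17,19,22]

Site scan:
  DwuII CAATG/5: at [42, 62, 77, 99, 141, 155, 175, 188, 198] ⇒ [47, 67, 82, 104, 146, 160, 180, 193, 203]
  BxoV GTCGCTAA/1: at [0, 9, 49, 68, 104, 146, 167] ⇒ [1, 10, 50, 69, 105, 147, 168]
  FykV CTGCGGTT/4: at [28, 86, 114, 133] ⇒ [32, 90, 118, 137]

Pooled cuts: [1, 10, 32, 47, 50, 67, 69, 82, 90, 104, 105, 118, 137, 146, 147, 160, 168, 180, 193, 203]

Fragment lengths:
  1→10: 9 bp
  10→32: 22 bp
  32→47: 15 bp
  47→50: 3 bp
  50→67: 17 bp
  67→69: 2 bp
  69→82: 13 bp
  82→90: 8 bp
  90→104: 14 bp
  104→105: 1 bp
  105→118: 13 bp
  118→137: 19 bp
  137→146: 9 bp
  146→147: 1 bp
  147→160: 13 bp
  160→168: 8 bp
  168→180: 12 bp
  180→193: 13 bp
  193→203: 10 bp
  203→1 (wrap): 212-203+1 = 10 bp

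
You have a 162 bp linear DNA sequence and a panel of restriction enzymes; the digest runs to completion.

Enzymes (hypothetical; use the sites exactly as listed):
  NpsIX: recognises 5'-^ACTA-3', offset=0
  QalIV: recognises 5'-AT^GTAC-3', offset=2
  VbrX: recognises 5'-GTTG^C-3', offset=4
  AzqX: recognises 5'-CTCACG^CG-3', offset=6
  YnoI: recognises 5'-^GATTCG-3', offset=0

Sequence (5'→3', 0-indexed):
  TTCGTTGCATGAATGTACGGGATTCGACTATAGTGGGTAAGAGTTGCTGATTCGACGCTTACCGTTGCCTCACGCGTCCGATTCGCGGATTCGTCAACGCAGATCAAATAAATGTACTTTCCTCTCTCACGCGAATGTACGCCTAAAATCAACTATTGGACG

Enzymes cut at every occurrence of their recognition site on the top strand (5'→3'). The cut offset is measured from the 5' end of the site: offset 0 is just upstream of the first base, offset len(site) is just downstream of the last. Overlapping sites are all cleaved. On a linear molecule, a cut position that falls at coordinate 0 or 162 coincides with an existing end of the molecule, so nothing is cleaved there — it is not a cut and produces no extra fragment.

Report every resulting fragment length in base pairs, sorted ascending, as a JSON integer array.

[2,5,5,6,6,7,7,7,8,11,15,18,19,20,26]

Site scan:
  NpsIX (ACTA, off=0): starts [26, 151] → cuts [26, 151]
  QalIV (ATGTAC, off=2): starts [12, 111, 134] → cuts [14, 113, 136]
  VbrX (GTTGC, off=4): starts [3, 42, 63] → cuts [7, 46, 67]
  AzqX (CTCACGCG, off=6): starts [68, 125] → cuts [74, 131]
  YnoI (GATTCG, off=0): starts [20, 48, 79, 87] → cuts [20, 48, 79, 87]

Pooled cuts: [7, 14, 20, 26, 46, 48, 67, 74, 79, 87, 113, 131, 136, 151]

Fragment lengths:
  [0,7): 7 bp
  [7,14): 7 bp
  [14,20): 6 bp
  [20,26): 6 bp
  [26,46): 20 bp
  [46,48): 2 bp
  [48,67): 19 bp
  [67,74): 7 bp
  [74,79): 5 bp
  [79,87): 8 bp
  [87,113): 26 bp
  [113,131): 18 bp
  [131,136): 5 bp
  [136,151): 15 bp
  [151,162): 11 bp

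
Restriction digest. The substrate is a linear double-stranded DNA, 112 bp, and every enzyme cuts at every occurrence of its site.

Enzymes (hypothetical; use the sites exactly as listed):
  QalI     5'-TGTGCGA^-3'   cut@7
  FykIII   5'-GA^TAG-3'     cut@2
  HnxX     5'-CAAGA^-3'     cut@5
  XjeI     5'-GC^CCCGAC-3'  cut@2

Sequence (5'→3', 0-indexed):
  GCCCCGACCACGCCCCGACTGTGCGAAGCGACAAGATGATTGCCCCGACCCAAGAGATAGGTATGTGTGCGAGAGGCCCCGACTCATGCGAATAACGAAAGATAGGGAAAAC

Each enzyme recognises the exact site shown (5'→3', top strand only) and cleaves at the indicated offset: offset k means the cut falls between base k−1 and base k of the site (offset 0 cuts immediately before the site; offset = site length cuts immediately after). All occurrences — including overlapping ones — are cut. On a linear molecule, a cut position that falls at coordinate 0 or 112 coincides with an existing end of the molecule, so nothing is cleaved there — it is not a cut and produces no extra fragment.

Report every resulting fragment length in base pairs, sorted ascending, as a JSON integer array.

Scan for sites:
  QalI (TGTGCGA, off=7): starts [19, 65] → cuts [26, 72]
  FykIII (GATAG, off=2): starts [55, 100] → cuts [57, 102]
  HnxX (CAAGA, off=5): starts [31, 50] → cuts [36, 55]
  XjeI (GCCCCGAC, off=2): starts [0, 11, 41, 75] → cuts [2, 13, 43, 77]

All cut coordinates (distinct, sorted): [2, 13, 26, 36, 43, 55, 57, 72, 77, 102]

Fragment lengths:
  [0,2): 2 bp
  [2,13): 11 bp
  [13,26): 13 bp
  [26,36): 10 bp
  [36,43): 7 bp
  [43,55): 12 bp
  [55,57): 2 bp
  [57,72): 15 bp
  [72,77): 5 bp
  [77,102): 25 bp
  [102,112): 10 bp

[2,2,5,7,10,10,11,12,13,15,25]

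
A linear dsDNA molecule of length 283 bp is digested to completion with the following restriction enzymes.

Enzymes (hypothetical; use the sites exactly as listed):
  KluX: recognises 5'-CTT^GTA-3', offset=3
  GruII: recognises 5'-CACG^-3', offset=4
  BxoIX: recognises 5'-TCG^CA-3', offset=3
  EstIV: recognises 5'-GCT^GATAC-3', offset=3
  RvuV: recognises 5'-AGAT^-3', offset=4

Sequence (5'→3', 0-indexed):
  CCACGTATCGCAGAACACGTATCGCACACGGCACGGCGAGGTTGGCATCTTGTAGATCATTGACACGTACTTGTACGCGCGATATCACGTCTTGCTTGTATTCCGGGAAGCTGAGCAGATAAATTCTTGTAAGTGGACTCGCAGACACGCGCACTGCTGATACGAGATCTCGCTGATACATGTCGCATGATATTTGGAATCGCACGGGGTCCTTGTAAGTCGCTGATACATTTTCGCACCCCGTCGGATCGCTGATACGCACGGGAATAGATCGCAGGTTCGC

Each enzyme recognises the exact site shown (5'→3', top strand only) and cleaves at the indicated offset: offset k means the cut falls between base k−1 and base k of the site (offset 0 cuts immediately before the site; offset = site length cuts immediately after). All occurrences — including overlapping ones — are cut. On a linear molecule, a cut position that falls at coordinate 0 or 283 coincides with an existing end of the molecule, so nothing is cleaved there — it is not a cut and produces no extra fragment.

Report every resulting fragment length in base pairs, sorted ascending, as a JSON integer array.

Scan for sites:
  KluX (CTTGTA, off=3): starts [48, 69, 94, 125, 211] → cuts [51, 72, 97, 128, 214]
  GruII (CACG, off=4): starts [1, 15, 26, 31, 63, 85, 145, 202, 259] → cuts [5, 19, 30, 35, 67, 89, 149, 206, 263]
  BxoIX (TCGCA, off=3): starts [7, 21, 138, 182, 199, 233, 271] → cuts [10, 24, 141, 185, 202, 236, 274]
  EstIV (GCTGATAC, off=3): starts [155, 171, 221, 250] → cuts [158, 174, 224, 253]
  RvuV (AGAT, off=4): starts [53, 116, 164, 268] → cuts [57, 120, 168, 272]

All cut coordinates (distinct, sorted): [5, 10, 19, 24, 30, 35, 51, 57, 67, 72, 89, 97, 120, 128, 141, 149, 158, 168, 174, 185, 202, 206, 214, 224, 236, 253, 263, 272, 274]

Fragment lengths:
  [0,5): 5 bp
  [5,10): 5 bp
  [10,19): 9 bp
  [19,24): 5 bp
  [24,30): 6 bp
  [30,35): 5 bp
  [35,51): 16 bp
  [51,57): 6 bp
  [57,67): 10 bp
  [67,72): 5 bp
  [72,89): 17 bp
  [89,97): 8 bp
  [97,120): 23 bp
  [120,128): 8 bp
  [128,141): 13 bp
  [141,149): 8 bp
  [149,158): 9 bp
  [158,168): 10 bp
  [168,174): 6 bp
  [174,185): 11 bp
  [185,202): 17 bp
  [202,206): 4 bp
  [206,214): 8 bp
  [214,224): 10 bp
  [224,236): 12 bp
  [236,253): 17 bp
  [253,263): 10 bp
  [263,272): 9 bp
  [272,274): 2 bp
  [274,283): 9 bp

[2,4,5,5,5,5,5,6,6,6,8,8,8,8,9,9,9,9,10,10,10,10,11,12,13,16,17,17,17,23]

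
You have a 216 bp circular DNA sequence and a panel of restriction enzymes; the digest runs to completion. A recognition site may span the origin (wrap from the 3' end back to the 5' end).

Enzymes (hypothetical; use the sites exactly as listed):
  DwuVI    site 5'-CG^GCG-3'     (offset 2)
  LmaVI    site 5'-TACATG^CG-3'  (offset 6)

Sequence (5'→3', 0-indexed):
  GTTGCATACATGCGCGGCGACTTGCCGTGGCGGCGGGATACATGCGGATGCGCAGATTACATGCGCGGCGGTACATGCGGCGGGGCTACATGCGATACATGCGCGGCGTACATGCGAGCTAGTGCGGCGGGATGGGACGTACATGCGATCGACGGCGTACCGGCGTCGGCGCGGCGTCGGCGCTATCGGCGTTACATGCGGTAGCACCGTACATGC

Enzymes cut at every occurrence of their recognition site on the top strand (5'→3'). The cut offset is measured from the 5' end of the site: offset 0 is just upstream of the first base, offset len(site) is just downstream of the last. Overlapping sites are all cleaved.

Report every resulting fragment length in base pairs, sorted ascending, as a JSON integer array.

Scan for sites:
  DwuVI (CGGCG, off=2): starts [14, 30, 65, 77, 103, 124, 152, 160, 166, 171, 177, 186] → cuts [16, 32, 67, 79, 105, 126, 154, 162, 168, 173, 179, 188]
  LmaVI (TACATGCG, off=6): starts [6, 38, 57, 71, 86, 95, 108, 139, 192, 209] → cuts [12, 44, 63, 77, 92, 101, 114, 145, 198, 215]

All cut coordinates (distinct, sorted): [12, 16, 32, 44, 63, 67, 77, 79, 92, 101, 105, 114, 126, 145, 154, 162, 168, 173, 179, 188, 198, 215]

Fragments:
  12→16: 4 bp
  16→32: 16 bp
  32→44: 12 bp
  44→63: 19 bp
  63→67: 4 bp
  67→77: 10 bp
  77→79: 2 bp
  79→92: 13 bp
  92→101: 9 bp
  101→105: 4 bp
  105→114: 9 bp
  114→126: 12 bp
  126→145: 19 bp
  145→154: 9 bp
  154→162: 8 bp
  162→168: 6 bp
  168→173: 5 bp
  173→179: 6 bp
  179→188: 9 bp
  188→198: 10 bp
  198→215: 17 bp
  215→12 (wrap): 216-215+12 = 13 bp

[2,4,4,4,5,6,6,8,9,9,9,9,10,10,12,12,13,13,16,17,19,19]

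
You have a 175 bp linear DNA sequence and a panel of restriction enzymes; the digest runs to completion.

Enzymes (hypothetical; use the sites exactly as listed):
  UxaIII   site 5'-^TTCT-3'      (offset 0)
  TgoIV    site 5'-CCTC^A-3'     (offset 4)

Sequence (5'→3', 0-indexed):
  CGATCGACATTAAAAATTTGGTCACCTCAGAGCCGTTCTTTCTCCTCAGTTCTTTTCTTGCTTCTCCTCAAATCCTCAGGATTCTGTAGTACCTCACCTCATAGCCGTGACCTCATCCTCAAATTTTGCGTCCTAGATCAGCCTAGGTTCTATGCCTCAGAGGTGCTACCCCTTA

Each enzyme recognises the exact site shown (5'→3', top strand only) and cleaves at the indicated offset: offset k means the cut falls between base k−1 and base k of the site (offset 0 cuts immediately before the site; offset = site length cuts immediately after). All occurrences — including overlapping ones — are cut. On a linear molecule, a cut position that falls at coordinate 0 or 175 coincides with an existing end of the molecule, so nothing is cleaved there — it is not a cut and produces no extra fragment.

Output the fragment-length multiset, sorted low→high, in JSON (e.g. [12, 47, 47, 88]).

[2,4,4,5,5,6,7,7,8,8,8,11,14,14,17,27,28]

Per-enzyme occurrences:
  UxaIII (TTCT, off=0): starts [35, 39, 49, 54, 61, 81, 147] → cuts [35, 39, 49, 54, 61, 81, 147]
  TgoIV (CCTCA, off=4): starts [24, 43, 65, 73, 91, 96, 110, 116, 154] → cuts [28, 47, 69, 77, 95, 100, 114, 120, 158]

All cut coordinates (distinct, sorted): [28, 35, 39, 47, 49, 54, 61, 69, 77, 81, 95, 100, 114, 120, 147, 158]

Fragment lengths:
  [0,28): 28 bp
  [28,35): 7 bp
  [35,39): 4 bp
  [39,47): 8 bp
  [47,49): 2 bp
  [49,54): 5 bp
  [54,61): 7 bp
  [61,69): 8 bp
  [69,77): 8 bp
  [77,81): 4 bp
  [81,95): 14 bp
  [95,100): 5 bp
  [100,114): 14 bp
  [114,120): 6 bp
  [120,147): 27 bp
  [147,158): 11 bp
  [158,175): 17 bp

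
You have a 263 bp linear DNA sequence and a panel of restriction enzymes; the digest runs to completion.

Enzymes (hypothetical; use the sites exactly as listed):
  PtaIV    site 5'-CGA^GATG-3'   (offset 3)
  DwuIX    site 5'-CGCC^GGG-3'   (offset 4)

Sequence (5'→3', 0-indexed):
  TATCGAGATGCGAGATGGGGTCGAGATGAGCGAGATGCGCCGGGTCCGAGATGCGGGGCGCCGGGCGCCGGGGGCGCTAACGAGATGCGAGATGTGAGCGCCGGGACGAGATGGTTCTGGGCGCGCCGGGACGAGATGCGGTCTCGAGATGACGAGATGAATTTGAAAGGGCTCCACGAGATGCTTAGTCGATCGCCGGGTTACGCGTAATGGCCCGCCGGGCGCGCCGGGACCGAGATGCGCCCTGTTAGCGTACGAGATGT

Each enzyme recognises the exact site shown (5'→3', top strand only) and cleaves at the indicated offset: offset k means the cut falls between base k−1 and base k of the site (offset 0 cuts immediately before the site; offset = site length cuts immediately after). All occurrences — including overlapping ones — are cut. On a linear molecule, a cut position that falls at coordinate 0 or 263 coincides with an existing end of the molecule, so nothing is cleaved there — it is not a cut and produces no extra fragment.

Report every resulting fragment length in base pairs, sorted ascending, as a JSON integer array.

Scan for sites:
  PtaIV CGAGATG/3: at [3, 10, 21, 30, 46, 80, 87, 106, 131, 144, 152, 176, 233, 255] ⇒ [6, 13, 24, 33, 49, 83, 90, 109, 134, 147, 155, 179, 236, 258]
  DwuIX CGCCGGG/4: at [37, 58, 65, 98, 123, 193, 215, 224] ⇒ [41, 62, 69, 102, 127, 197, 219, 228]

All cut coordinates (distinct, sorted): [6, 13, 24, 33, 41, 49, 62, 69, 83, 90, 102, 109, 127, 134, 147, 155, 179, 197, 219, 228, 236, 258]

Fragment lengths:
  [0,6): 6 bp
  [6,13): 7 bp
  [13,24): 11 bp
  [24,33): 9 bp
  [33,41): 8 bp
  [41,49): 8 bp
  [49,62): 13 bp
  [62,69): 7 bp
  [69,83): 14 bp
  [83,90): 7 bp
  [90,102): 12 bp
  [102,109): 7 bp
  [109,127): 18 bp
  [127,134): 7 bp
  [134,147): 13 bp
  [147,155): 8 bp
  [155,179): 24 bp
  [179,197): 18 bp
  [197,219): 22 bp
  [219,228): 9 bp
  [228,236): 8 bp
  [236,258): 22 bp
  [258,263): 5 bp

[5,6,7,7,7,7,7,8,8,8,8,9,9,11,12,13,13,14,18,18,22,22,24]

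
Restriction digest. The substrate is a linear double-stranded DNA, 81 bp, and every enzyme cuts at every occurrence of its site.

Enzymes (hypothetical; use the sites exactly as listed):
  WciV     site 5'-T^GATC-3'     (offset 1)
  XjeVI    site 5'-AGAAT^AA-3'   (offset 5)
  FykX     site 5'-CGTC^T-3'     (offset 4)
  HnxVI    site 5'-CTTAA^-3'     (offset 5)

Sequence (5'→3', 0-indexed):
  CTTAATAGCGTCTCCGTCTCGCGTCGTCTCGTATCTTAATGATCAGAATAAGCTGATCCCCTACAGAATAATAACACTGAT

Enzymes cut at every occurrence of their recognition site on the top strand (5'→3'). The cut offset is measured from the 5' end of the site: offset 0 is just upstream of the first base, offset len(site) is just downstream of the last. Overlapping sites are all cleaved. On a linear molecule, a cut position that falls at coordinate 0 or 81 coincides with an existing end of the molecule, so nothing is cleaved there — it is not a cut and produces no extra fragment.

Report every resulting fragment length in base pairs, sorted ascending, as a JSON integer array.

[1,5,5,6,7,9,10,11,12,15]

Site scan:
  WciV TGATC/1: at [39, 53] ⇒ [40, 54]
  XjeVI AGAATAA/5: at [44, 64] ⇒ [49, 69]
  FykX CGTCT/4: at [8, 14, 24] ⇒ [12, 18, 28]
  HnxVI CTTAA/5: at [0, 34] ⇒ [5, 39]

All cut coordinates (distinct, sorted): [5, 12, 18, 28, 39, 40, 49, 54, 69]

Fragments:
  [0,5): 5 bp
  [5,12): 7 bp
  [12,18): 6 bp
  [18,28): 10 bp
  [28,39): 11 bp
  [39,40): 1 bp
  [40,49): 9 bp
  [49,54): 5 bp
  [54,69): 15 bp
  [69,81): 12 bp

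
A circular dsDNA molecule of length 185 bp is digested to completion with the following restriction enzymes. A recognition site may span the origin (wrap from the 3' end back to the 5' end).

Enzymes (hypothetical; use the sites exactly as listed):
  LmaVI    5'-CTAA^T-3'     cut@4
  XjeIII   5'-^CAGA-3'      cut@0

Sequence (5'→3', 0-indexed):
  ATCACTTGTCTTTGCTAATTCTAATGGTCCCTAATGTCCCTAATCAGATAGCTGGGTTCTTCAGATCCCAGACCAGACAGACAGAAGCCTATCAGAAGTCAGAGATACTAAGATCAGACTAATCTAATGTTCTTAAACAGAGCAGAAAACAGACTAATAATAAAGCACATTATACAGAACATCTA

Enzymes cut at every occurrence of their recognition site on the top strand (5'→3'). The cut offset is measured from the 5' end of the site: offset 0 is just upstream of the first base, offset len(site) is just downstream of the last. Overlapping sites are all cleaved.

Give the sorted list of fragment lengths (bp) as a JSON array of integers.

[1,4,4,5,5,5,6,7,7,7,8,8,9,10,10,11,12,15,17,17,17]

Scan for sites:
  LmaVI (CTAAT, off=4): starts [14, 20, 30, 39, 118, 123, 153, 182] → cuts [1, 18, 24, 34, 43, 122, 127, 157]
  XjeIII (CAGA, off=0): starts [44, 61, 68, 73, 77, 81, 92, 99, 114, 137, 142, 149, 174] → cuts [44, 61, 68, 73, 77, 81, 92, 99, 114, 137, 142, 149, 174]

All cut coordinates (distinct, sorted): [1, 18, 24, 34, 43, 44, 61, 68, 73, 77, 81, 92, 99, 114, 122, 127, 137, 142, 149, 157, 174]

Fragments:
  1→18: 17 bp
  18→24: 6 bp
  24→34: 10 bp
  34→43: 9 bp
  43→44: 1 bp
  44→61: 17 bp
  61→68: 7 bp
  68→73: 5 bp
  73→77: 4 bp
  77→81: 4 bp
  81→92: 11 bp
  92→99: 7 bp
  99→114: 15 bp
  114→122: 8 bp
  122→127: 5 bp
  127→137: 10 bp
  137→142: 5 bp
  142→149: 7 bp
  149→157: 8 bp
  157→174: 17 bp
  174→1 (wrap): 185-174+1 = 12 bp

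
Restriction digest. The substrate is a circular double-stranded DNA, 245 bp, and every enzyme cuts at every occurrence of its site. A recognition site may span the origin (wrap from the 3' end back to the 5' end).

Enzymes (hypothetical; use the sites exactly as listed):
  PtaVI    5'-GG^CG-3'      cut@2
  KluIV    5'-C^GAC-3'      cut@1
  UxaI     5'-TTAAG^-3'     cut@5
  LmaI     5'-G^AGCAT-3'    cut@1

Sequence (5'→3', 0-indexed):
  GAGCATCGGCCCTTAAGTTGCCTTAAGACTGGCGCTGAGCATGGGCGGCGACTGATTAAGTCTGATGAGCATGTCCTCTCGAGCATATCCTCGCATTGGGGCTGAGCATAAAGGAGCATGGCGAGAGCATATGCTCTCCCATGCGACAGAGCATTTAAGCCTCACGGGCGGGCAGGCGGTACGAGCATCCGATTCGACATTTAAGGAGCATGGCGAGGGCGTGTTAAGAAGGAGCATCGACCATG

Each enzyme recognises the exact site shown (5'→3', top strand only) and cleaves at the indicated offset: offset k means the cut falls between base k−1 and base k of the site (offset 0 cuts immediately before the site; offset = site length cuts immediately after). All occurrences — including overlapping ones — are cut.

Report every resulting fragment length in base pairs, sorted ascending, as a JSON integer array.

Per-enzyme occurrences:
  PtaVI (GGCG, off=2): starts [30, 43, 46, 119, 166, 174, 211, 217] → cuts [32, 45, 48, 121, 168, 176, 213, 219]
  KluIV (CGAC, off=1): starts [48, 143, 194, 237] → cuts [49, 144, 195, 238]
  UxaI (TTAAG, off=5): starts [12, 22, 55, 154, 200, 223] → cuts [17, 27, 60, 159, 205, 228]
  LmaI (GAGCAT, off=1): starts [0, 36, 66, 80, 103, 113, 124, 148, 182, 205, 231] → cuts [1, 37, 67, 81, 104, 114, 125, 149, 183, 206, 232]

All cut coordinates (distinct, sorted): [1, 17, 27, 32, 37, 45, 48, 49, 60, 67, 81, 104, 114, 121, 125, 144, 149, 159, 168, 176, 183, 195, 205, 206, 213, 219, 228, 232, 238]

Fragment lengths:
  1→17: 16 bp
  17→27: 10 bp
  27→32: 5 bp
  32→37: 5 bp
  37→45: 8 bp
  45→48: 3 bp
  48→49: 1 bp
  49→60: 11 bp
  60→67: 7 bp
  67→81: 14 bp
  81→104: 23 bp
  104→114: 10 bp
  114→121: 7 bp
  121→125: 4 bp
  125→144: 19 bp
  144→149: 5 bp
  149→159: 10 bp
  159→168: 9 bp
  168→176: 8 bp
  176→183: 7 bp
  183→195: 12 bp
  195→205: 10 bp
  205→206: 1 bp
  206→213: 7 bp
  213→219: 6 bp
  219→228: 9 bp
  228→232: 4 bp
  232→238: 6 bp
  238→1 (wrap): 245-238+1 = 8 bp

[1,1,3,4,4,5,5,5,6,6,7,7,7,7,8,8,8,9,9,10,10,10,10,11,12,14,16,19,23]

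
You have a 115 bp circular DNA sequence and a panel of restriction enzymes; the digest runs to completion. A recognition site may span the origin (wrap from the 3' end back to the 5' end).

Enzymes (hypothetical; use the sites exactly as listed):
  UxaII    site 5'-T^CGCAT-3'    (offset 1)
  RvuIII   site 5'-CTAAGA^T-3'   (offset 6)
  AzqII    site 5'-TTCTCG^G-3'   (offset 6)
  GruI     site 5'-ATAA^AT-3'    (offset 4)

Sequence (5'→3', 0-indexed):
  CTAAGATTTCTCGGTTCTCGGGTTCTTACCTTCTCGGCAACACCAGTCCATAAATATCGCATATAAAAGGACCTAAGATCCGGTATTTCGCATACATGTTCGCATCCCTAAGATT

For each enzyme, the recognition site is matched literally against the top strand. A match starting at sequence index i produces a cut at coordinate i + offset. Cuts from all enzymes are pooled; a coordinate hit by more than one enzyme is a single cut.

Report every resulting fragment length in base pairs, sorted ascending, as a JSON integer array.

Per-enzyme occurrences:
  UxaII (TCGCAT, off=1): starts [56, 87, 99] → cuts [57, 88, 100]
  RvuIII (CTAAGAT, off=6): starts [0, 72, 107] → cuts [6, 78, 113]
  AzqII (TTCTCGG, off=6): starts [7, 14, 30] → cuts [13, 20, 36]
  GruI (ATAAAT, off=4): starts [49] → cuts [53]

Pooled cuts: [6, 13, 20, 36, 53, 57, 78, 88, 100, 113]

Fragment lengths:
  6→13: 7 bp
  13→20: 7 bp
  20→36: 16 bp
  36→53: 17 bp
  53→57: 4 bp
  57→78: 21 bp
  78→88: 10 bp
  88→100: 12 bp
  100→113: 13 bp
  113→6 (wrap): 115-113+6 = 8 bp

[4,7,7,8,10,12,13,16,17,21]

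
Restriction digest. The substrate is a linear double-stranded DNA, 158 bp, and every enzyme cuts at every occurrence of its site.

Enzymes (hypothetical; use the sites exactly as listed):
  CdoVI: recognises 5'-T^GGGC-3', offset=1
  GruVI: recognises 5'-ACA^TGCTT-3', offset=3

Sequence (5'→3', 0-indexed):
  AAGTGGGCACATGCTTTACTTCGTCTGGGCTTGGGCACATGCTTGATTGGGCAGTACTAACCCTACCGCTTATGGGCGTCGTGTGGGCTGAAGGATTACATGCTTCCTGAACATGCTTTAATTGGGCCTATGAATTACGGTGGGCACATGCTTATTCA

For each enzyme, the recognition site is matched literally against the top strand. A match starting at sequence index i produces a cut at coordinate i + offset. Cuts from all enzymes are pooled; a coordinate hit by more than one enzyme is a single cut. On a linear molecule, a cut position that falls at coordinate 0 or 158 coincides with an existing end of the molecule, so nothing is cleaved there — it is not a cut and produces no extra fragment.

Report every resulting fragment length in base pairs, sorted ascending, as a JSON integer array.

[4,6,7,7,7,9,10,10,11,13,15,16,18,25]

Scan for sites:
  CdoVI (TGGGC, off=1): starts [3, 25, 31, 47, 72, 83, 122, 140] → cuts [4, 26, 32, 48, 73, 84, 123, 141]
  GruVI (ACATGCTT, off=3): starts [8, 36, 97, 110, 145] → cuts [11, 39, 100, 113, 148]

All cut coordinates (distinct, sorted): [4, 11, 26, 32, 39, 48, 73, 84, 100, 113, 123, 141, 148]

Fragment lengths:
  [0,4): 4 bp
  [4,11): 7 bp
  [11,26): 15 bp
  [26,32): 6 bp
  [32,39): 7 bp
  [39,48): 9 bp
  [48,73): 25 bp
  [73,84): 11 bp
  [84,100): 16 bp
  [100,113): 13 bp
  [113,123): 10 bp
  [123,141): 18 bp
  [141,148): 7 bp
  [148,158): 10 bp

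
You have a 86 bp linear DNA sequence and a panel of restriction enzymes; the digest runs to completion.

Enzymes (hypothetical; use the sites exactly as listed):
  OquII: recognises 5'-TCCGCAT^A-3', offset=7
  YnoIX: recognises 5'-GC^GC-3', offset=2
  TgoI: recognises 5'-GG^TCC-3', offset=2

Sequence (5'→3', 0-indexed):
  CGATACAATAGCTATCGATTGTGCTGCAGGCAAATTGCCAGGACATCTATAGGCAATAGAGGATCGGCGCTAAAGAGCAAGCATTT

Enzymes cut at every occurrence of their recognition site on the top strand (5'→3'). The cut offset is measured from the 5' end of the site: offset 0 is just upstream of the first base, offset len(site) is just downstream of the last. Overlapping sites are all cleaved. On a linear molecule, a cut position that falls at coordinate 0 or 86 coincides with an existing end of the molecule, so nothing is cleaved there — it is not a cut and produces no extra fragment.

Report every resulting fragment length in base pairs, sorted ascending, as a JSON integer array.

[18,68]

Per-enzyme occurrences:
  OquII (TCCGCATA, off=7): no sites
  YnoIX GCGC/2: at [66] ⇒ [68]
  TgoI (GGTCC, off=2): no sites

All cut coordinates (distinct, sorted): [68]

Fragments:
  [0,68): 68 bp
  [68,86): 18 bp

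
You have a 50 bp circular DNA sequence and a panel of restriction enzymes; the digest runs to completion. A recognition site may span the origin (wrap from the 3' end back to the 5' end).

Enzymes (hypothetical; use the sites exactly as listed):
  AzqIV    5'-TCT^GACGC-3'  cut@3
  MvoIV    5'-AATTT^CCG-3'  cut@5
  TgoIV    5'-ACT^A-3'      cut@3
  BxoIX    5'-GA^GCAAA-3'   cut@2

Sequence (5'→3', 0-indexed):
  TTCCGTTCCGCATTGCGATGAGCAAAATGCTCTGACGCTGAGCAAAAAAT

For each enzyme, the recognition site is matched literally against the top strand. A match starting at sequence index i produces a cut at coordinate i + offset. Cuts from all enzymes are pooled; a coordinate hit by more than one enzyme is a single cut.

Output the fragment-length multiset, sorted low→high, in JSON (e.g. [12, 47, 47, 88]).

[8,11,12,19]

Site scan:
  AzqIV (TCTGACGC, off=3): starts [30] → cuts [33]
  MvoIV (AATTTCCG, off=5): starts [47] → cuts [2]
  TgoIV (ACTA, off=3): no sites
  BxoIX (GAGCAAA, off=2): starts [19, 39] → cuts [21, 41]

Pooled cuts: [2, 21, 33, 41]

Fragments:
  2→21: 19 bp
  21→33: 12 bp
  33→41: 8 bp
  41→2 (wrap): 50-41+2 = 11 bp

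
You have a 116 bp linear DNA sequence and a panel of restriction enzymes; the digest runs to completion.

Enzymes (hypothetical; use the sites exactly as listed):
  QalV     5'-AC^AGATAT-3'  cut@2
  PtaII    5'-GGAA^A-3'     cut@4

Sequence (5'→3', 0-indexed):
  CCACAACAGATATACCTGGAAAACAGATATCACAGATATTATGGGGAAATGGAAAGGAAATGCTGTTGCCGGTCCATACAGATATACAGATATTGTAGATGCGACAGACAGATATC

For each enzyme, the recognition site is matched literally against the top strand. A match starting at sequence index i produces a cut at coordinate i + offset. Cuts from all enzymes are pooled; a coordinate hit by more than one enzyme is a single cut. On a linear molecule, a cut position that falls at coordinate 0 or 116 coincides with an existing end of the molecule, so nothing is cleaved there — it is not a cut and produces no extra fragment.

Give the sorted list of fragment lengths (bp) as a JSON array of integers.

[3,5,6,7,7,8,9,14,15,20,22]

Per-enzyme occurrences:
  QalV (ACAGATAT, off=2): starts [5, 22, 31, 77, 85, 107] → cuts [7, 24, 33, 79, 87, 109]
  PtaII (GGAAA, off=4): starts [17, 44, 50, 55] → cuts [21, 48, 54, 59]

All cut coordinates (distinct, sorted): [7, 21, 24, 33, 48, 54, 59, 79, 87, 109]

Fragment lengths:
  [0,7): 7 bp
  [7,21): 14 bp
  [21,24): 3 bp
  [24,33): 9 bp
  [33,48): 15 bp
  [48,54): 6 bp
  [54,59): 5 bp
  [59,79): 20 bp
  [79,87): 8 bp
  [87,109): 22 bp
  [109,116): 7 bp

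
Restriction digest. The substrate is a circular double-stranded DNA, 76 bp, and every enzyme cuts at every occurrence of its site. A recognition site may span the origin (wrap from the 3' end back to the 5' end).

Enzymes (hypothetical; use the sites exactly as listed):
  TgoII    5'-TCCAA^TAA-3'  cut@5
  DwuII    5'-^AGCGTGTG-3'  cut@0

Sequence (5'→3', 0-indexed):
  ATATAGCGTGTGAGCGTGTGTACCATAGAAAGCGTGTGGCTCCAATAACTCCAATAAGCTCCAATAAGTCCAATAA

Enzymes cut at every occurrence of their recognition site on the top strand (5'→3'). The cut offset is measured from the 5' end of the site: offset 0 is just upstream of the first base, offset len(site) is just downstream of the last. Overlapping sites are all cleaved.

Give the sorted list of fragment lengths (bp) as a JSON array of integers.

[7,8,9,9,10,15,18]

Site scan:
  TgoII TCCAATAA/5: at [40, 49, 59, 68] ⇒ [45, 54, 64, 73]
  DwuII AGCGTGTG/0: at [4, 12, 30] ⇒ [4, 12, 30]

All cut coordinates (distinct, sorted): [4, 12, 30, 45, 54, 64, 73]

Fragments:
  4→12: 8 bp
  12→30: 18 bp
  30→45: 15 bp
  45→54: 9 bp
  54→64: 10 bp
  64→73: 9 bp
  73→4 (wrap): 76-73+4 = 7 bp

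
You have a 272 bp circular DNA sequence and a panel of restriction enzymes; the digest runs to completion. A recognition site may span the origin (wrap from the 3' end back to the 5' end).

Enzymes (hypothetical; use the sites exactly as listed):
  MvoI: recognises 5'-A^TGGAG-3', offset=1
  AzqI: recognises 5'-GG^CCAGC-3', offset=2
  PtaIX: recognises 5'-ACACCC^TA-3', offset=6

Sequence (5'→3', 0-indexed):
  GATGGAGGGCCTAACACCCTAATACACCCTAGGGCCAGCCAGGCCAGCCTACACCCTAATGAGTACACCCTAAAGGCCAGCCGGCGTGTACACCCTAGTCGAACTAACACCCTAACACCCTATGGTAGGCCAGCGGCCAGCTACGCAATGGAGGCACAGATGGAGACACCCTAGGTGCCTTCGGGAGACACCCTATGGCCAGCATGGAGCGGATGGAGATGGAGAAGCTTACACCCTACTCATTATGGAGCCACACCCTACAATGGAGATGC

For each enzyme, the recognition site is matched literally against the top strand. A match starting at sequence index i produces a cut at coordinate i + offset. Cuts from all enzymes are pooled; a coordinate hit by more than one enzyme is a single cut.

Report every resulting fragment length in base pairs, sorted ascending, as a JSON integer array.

Per-enzyme occurrences:
  MvoI (ATGGAG, off=1): starts [1, 147, 159, 203, 212, 218, 244, 262] → cuts [2, 148, 160, 204, 213, 219, 245, 263]
  AzqI (GGCCAGC, off=2): starts [32, 41, 74, 127, 134, 196] → cuts [34, 43, 76, 129, 136, 198]
  PtaIX (ACACCCTA, off=6): starts [13, 23, 50, 64, 89, 106, 114, 165, 187, 230, 252] → cuts [19, 29, 56, 70, 95, 112, 120, 171, 193, 236, 258]

All cut coordinates (distinct, sorted): [2, 19, 29, 34, 43, 56, 70, 76, 95, 112, 120, 129, 136, 148, 160, 171, 193, 198, 204, 213, 219, 236, 245, 258, 263]

Fragment lengths:
  2→19: 17 bp
  19→29: 10 bp
  29→34: 5 bp
  34→43: 9 bp
  43→56: 13 bp
  56→70: 14 bp
  70→76: 6 bp
  76→95: 19 bp
  95→112: 17 bp
  112→120: 8 bp
  120→129: 9 bp
  129→136: 7 bp
  136→148: 12 bp
  148→160: 12 bp
  160→171: 11 bp
  171→193: 22 bp
  193→198: 5 bp
  198→204: 6 bp
  204→213: 9 bp
  213→219: 6 bp
  219→236: 17 bp
  236→245: 9 bp
  245→258: 13 bp
  258→263: 5 bp
  263→2 (wrap): 272-263+2 = 11 bp

[5,5,5,6,6,6,7,8,9,9,9,9,10,11,11,12,12,13,13,14,17,17,17,19,22]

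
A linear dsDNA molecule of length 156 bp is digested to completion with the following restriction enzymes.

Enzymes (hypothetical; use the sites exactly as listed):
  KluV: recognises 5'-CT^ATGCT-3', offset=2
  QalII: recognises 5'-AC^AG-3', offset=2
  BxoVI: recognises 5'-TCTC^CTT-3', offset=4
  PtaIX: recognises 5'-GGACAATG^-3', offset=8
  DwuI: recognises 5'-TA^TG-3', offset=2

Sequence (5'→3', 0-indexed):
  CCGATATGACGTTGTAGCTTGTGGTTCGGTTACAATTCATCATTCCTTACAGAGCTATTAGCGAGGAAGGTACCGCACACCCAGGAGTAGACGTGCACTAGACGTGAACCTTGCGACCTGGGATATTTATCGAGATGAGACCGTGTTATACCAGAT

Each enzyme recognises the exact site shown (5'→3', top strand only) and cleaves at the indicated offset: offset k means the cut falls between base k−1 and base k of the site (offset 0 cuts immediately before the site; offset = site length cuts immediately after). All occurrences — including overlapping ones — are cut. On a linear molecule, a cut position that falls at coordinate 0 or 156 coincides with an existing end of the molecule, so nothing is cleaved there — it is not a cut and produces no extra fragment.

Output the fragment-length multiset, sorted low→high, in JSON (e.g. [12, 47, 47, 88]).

Scan for sites:
  KluV (CTATGCT, off=2): no sites
  QalII ACAG/2: at [48] ⇒ [50]
  BxoVI (TCTCCTT, off=4): no sites
  PtaIX (GGACAATG, off=8): no sites
  DwuI TATG/2: at [4] ⇒ [6]

Pooled cuts: [6, 50]

Fragment lengths:
  [0,6): 6 bp
  [6,50): 44 bp
  [50,156): 106 bp

[6,44,106]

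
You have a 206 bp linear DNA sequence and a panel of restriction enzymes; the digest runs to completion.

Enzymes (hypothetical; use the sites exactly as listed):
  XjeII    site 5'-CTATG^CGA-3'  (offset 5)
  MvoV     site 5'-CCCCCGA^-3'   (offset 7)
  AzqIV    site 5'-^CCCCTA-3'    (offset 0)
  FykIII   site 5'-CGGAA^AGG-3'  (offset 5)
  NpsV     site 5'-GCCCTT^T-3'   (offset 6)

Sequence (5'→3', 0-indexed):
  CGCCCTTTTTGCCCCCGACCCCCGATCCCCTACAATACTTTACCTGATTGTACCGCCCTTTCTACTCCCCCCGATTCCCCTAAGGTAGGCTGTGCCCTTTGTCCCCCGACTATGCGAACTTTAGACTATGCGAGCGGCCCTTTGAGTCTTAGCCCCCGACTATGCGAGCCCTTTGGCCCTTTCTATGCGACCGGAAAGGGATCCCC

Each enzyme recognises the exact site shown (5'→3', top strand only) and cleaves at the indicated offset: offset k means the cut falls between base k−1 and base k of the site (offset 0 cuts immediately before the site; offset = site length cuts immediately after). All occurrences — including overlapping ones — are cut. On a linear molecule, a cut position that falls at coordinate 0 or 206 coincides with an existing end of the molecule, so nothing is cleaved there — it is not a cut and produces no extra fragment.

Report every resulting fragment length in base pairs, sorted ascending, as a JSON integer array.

Scan for sites:
  XjeII CTATGCGA/5: at [109, 125, 159, 182] ⇒ [114, 130, 164, 187]
  MvoV CCCCCGA/7: at [11, 18, 67, 102, 152] ⇒ [18, 25, 74, 109, 159]
  AzqIV CCCCTA/0: at [26, 76] ⇒ [26, 76]
  FykIII CGGAAAGG/5: at [191] ⇒ [196]
  NpsV GCCCTTT/6: at [1, 54, 93, 136, 167, 175] ⇒ [7, 60, 99, 142, 173, 181]

All cut coordinates (distinct, sorted): [7, 18, 25, 26, 60, 74, 76, 99, 109, 114, 130, 142, 159, 164, 173, 181, 187, 196]

Fragments:
  [0,7): 7 bp
  [7,18): 11 bp
  [18,25): 7 bp
  [25,26): 1 bp
  [26,60): 34 bp
  [60,74): 14 bp
  [74,76): 2 bp
  [76,99): 23 bp
  [99,109): 10 bp
  [109,114): 5 bp
  [114,130): 16 bp
  [130,142): 12 bp
  [142,159): 17 bp
  [159,164): 5 bp
  [164,173): 9 bp
  [173,181): 8 bp
  [181,187): 6 bp
  [187,196): 9 bp
  [196,206): 10 bp

[1,2,5,5,6,7,7,8,9,9,10,10,11,12,14,16,17,23,34]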